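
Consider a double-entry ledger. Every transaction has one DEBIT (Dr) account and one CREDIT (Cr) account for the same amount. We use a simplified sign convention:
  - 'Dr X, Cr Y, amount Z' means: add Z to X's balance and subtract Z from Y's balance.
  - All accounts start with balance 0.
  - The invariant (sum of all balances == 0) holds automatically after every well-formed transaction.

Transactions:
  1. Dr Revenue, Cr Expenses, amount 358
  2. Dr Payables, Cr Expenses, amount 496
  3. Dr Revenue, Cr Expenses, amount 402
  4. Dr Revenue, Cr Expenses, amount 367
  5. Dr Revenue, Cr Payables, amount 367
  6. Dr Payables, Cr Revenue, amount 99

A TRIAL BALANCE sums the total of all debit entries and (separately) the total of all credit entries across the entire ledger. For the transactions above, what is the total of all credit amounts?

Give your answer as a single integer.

Txn 1: credit+=358
Txn 2: credit+=496
Txn 3: credit+=402
Txn 4: credit+=367
Txn 5: credit+=367
Txn 6: credit+=99
Total credits = 2089

Answer: 2089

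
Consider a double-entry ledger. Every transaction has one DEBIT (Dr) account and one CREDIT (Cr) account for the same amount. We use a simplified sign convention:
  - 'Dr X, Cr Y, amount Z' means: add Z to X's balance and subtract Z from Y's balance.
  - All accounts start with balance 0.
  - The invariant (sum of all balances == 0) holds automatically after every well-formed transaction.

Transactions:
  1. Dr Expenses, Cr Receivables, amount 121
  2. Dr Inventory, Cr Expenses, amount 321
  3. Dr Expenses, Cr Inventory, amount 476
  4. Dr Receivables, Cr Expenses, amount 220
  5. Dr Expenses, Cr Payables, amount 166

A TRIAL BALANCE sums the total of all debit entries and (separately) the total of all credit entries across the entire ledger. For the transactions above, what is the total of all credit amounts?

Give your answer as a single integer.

Answer: 1304

Derivation:
Txn 1: credit+=121
Txn 2: credit+=321
Txn 3: credit+=476
Txn 4: credit+=220
Txn 5: credit+=166
Total credits = 1304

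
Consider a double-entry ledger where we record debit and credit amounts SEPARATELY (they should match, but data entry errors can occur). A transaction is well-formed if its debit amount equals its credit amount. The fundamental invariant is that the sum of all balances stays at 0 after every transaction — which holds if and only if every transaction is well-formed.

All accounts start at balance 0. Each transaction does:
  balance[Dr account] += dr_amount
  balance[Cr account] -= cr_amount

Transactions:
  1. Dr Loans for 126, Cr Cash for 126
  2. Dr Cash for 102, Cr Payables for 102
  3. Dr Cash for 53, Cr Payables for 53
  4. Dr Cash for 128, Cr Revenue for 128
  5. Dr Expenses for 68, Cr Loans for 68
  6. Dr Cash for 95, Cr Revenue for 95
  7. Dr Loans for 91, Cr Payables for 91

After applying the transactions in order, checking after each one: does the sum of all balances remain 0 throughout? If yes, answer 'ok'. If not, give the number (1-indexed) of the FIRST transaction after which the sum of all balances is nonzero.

Answer: ok

Derivation:
After txn 1: dr=126 cr=126 sum_balances=0
After txn 2: dr=102 cr=102 sum_balances=0
After txn 3: dr=53 cr=53 sum_balances=0
After txn 4: dr=128 cr=128 sum_balances=0
After txn 5: dr=68 cr=68 sum_balances=0
After txn 6: dr=95 cr=95 sum_balances=0
After txn 7: dr=91 cr=91 sum_balances=0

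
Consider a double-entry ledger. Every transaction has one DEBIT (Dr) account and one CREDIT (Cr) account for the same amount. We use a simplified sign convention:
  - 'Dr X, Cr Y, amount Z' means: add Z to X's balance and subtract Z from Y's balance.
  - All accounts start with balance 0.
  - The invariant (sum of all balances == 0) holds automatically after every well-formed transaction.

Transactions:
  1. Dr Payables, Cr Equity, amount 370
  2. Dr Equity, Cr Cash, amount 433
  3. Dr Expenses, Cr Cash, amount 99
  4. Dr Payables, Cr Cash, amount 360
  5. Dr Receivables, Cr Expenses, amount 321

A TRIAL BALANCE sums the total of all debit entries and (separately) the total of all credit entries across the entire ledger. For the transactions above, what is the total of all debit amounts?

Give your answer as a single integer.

Answer: 1583

Derivation:
Txn 1: debit+=370
Txn 2: debit+=433
Txn 3: debit+=99
Txn 4: debit+=360
Txn 5: debit+=321
Total debits = 1583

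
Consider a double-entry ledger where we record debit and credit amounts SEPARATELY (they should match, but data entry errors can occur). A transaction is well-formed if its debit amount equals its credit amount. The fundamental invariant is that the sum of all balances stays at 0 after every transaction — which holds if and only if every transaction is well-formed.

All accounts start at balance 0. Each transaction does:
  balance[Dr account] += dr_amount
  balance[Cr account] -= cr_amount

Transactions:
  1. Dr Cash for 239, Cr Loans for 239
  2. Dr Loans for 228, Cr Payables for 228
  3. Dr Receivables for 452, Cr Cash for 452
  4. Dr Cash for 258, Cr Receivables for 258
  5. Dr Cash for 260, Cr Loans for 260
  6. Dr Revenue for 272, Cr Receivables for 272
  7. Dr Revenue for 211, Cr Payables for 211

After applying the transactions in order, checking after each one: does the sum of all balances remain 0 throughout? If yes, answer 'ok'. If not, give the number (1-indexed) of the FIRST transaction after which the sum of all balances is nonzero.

After txn 1: dr=239 cr=239 sum_balances=0
After txn 2: dr=228 cr=228 sum_balances=0
After txn 3: dr=452 cr=452 sum_balances=0
After txn 4: dr=258 cr=258 sum_balances=0
After txn 5: dr=260 cr=260 sum_balances=0
After txn 6: dr=272 cr=272 sum_balances=0
After txn 7: dr=211 cr=211 sum_balances=0

Answer: ok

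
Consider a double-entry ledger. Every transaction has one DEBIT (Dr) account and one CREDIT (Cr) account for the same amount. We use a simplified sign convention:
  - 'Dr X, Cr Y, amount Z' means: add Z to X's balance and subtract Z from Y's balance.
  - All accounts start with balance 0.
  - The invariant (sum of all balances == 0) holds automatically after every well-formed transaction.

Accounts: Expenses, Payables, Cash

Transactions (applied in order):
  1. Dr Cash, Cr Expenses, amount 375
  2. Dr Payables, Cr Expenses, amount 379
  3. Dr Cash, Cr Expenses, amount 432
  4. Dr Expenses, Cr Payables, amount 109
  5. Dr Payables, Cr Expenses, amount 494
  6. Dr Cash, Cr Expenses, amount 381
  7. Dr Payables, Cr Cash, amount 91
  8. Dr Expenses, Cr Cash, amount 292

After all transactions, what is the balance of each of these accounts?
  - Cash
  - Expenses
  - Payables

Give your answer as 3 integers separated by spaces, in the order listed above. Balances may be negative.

After txn 1 (Dr Cash, Cr Expenses, amount 375): Cash=375 Expenses=-375
After txn 2 (Dr Payables, Cr Expenses, amount 379): Cash=375 Expenses=-754 Payables=379
After txn 3 (Dr Cash, Cr Expenses, amount 432): Cash=807 Expenses=-1186 Payables=379
After txn 4 (Dr Expenses, Cr Payables, amount 109): Cash=807 Expenses=-1077 Payables=270
After txn 5 (Dr Payables, Cr Expenses, amount 494): Cash=807 Expenses=-1571 Payables=764
After txn 6 (Dr Cash, Cr Expenses, amount 381): Cash=1188 Expenses=-1952 Payables=764
After txn 7 (Dr Payables, Cr Cash, amount 91): Cash=1097 Expenses=-1952 Payables=855
After txn 8 (Dr Expenses, Cr Cash, amount 292): Cash=805 Expenses=-1660 Payables=855

Answer: 805 -1660 855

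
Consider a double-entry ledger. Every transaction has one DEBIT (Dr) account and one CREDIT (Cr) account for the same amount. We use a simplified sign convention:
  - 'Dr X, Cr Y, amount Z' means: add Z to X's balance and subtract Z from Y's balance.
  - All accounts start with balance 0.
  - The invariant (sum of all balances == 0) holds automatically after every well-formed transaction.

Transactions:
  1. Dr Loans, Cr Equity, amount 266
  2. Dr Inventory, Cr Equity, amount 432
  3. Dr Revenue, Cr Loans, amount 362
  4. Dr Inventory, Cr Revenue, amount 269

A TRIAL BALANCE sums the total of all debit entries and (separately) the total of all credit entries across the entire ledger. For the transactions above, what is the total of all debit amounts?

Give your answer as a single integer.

Txn 1: debit+=266
Txn 2: debit+=432
Txn 3: debit+=362
Txn 4: debit+=269
Total debits = 1329

Answer: 1329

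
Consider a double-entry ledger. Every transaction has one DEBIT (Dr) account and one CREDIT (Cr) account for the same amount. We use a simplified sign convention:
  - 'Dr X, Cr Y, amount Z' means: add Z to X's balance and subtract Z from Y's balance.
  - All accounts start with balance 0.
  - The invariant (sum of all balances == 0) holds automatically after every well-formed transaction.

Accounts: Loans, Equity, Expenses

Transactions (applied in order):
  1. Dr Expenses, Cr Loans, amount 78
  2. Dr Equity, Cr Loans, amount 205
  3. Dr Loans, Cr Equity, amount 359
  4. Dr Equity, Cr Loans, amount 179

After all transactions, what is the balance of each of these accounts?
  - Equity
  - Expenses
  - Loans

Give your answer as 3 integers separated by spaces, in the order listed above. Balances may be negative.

After txn 1 (Dr Expenses, Cr Loans, amount 78): Expenses=78 Loans=-78
After txn 2 (Dr Equity, Cr Loans, amount 205): Equity=205 Expenses=78 Loans=-283
After txn 3 (Dr Loans, Cr Equity, amount 359): Equity=-154 Expenses=78 Loans=76
After txn 4 (Dr Equity, Cr Loans, amount 179): Equity=25 Expenses=78 Loans=-103

Answer: 25 78 -103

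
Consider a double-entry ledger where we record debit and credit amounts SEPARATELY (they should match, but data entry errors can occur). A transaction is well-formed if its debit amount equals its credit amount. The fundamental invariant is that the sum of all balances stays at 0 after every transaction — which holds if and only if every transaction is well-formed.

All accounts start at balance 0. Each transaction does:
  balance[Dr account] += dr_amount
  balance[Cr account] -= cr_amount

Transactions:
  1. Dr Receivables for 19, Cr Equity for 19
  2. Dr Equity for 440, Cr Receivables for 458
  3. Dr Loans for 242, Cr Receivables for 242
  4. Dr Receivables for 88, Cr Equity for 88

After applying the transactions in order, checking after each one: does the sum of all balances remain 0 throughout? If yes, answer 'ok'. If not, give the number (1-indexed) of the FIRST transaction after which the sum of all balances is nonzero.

After txn 1: dr=19 cr=19 sum_balances=0
After txn 2: dr=440 cr=458 sum_balances=-18
After txn 3: dr=242 cr=242 sum_balances=-18
After txn 4: dr=88 cr=88 sum_balances=-18

Answer: 2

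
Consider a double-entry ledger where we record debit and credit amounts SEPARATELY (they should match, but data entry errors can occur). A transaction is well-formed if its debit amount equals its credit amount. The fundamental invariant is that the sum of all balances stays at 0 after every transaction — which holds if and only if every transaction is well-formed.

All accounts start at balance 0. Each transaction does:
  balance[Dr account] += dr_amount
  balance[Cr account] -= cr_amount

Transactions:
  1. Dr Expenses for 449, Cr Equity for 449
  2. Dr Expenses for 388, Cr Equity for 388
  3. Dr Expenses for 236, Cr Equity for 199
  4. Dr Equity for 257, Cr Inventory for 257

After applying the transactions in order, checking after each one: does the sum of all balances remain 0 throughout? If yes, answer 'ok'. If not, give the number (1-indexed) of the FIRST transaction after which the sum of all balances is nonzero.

Answer: 3

Derivation:
After txn 1: dr=449 cr=449 sum_balances=0
After txn 2: dr=388 cr=388 sum_balances=0
After txn 3: dr=236 cr=199 sum_balances=37
After txn 4: dr=257 cr=257 sum_balances=37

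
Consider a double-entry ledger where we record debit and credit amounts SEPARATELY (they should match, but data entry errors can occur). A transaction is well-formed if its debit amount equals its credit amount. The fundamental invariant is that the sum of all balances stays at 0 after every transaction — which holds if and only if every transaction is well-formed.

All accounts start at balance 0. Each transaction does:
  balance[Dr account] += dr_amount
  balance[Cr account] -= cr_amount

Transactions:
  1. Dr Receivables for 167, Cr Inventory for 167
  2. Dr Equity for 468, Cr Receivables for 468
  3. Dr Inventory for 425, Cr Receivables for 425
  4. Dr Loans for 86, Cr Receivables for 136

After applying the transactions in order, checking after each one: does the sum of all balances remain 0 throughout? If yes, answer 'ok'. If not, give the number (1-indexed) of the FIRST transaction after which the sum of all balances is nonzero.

After txn 1: dr=167 cr=167 sum_balances=0
After txn 2: dr=468 cr=468 sum_balances=0
After txn 3: dr=425 cr=425 sum_balances=0
After txn 4: dr=86 cr=136 sum_balances=-50

Answer: 4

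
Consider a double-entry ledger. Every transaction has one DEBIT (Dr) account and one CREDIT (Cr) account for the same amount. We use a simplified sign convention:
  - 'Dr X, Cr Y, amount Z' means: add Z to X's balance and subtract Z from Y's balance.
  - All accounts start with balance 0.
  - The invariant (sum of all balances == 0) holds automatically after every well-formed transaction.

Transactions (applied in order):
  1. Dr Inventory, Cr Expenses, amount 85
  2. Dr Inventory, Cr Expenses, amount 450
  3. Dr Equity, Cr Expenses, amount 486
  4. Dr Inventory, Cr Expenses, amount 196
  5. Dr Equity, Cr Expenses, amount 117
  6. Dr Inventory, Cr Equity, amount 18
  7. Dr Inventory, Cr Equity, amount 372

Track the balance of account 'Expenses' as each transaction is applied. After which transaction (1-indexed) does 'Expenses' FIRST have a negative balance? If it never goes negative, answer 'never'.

Answer: 1

Derivation:
After txn 1: Expenses=-85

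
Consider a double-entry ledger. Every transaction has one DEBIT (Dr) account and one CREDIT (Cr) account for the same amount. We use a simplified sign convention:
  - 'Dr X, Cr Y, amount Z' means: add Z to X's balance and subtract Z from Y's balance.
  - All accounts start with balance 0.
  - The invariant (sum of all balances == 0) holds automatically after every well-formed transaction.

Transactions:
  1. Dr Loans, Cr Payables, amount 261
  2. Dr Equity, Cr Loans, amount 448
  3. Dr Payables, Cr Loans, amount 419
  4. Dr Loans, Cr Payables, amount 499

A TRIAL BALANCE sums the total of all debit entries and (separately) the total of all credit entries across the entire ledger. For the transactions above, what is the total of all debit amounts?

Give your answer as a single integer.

Answer: 1627

Derivation:
Txn 1: debit+=261
Txn 2: debit+=448
Txn 3: debit+=419
Txn 4: debit+=499
Total debits = 1627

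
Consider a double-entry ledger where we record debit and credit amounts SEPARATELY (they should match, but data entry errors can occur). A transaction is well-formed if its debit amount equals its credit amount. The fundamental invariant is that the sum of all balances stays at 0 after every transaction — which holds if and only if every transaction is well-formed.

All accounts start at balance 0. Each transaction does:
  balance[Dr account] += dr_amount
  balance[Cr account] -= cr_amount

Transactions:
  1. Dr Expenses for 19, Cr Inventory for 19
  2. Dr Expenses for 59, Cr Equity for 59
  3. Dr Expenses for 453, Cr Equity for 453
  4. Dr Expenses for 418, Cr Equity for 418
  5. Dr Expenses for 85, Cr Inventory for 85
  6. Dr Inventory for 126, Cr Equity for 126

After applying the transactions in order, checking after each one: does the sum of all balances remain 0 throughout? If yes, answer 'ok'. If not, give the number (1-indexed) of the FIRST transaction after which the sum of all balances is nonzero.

Answer: ok

Derivation:
After txn 1: dr=19 cr=19 sum_balances=0
After txn 2: dr=59 cr=59 sum_balances=0
After txn 3: dr=453 cr=453 sum_balances=0
After txn 4: dr=418 cr=418 sum_balances=0
After txn 5: dr=85 cr=85 sum_balances=0
After txn 6: dr=126 cr=126 sum_balances=0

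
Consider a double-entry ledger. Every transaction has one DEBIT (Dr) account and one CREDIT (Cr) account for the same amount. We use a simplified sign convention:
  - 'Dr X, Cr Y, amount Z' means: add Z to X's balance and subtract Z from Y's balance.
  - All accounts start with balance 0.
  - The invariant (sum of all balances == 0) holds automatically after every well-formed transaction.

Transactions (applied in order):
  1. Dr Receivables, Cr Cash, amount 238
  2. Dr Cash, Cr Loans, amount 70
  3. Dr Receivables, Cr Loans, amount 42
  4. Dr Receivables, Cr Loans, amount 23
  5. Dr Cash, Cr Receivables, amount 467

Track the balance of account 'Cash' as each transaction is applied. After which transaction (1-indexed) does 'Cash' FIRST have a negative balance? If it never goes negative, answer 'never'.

Answer: 1

Derivation:
After txn 1: Cash=-238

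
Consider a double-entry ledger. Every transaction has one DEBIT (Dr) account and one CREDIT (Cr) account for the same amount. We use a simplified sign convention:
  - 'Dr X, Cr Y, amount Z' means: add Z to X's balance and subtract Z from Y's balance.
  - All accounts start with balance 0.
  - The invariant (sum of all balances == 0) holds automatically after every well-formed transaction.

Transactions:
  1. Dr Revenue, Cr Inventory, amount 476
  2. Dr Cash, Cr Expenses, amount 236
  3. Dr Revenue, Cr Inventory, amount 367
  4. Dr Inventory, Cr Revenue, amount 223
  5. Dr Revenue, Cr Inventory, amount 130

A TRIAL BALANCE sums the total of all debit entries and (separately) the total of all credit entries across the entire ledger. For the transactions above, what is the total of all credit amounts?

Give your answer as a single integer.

Answer: 1432

Derivation:
Txn 1: credit+=476
Txn 2: credit+=236
Txn 3: credit+=367
Txn 4: credit+=223
Txn 5: credit+=130
Total credits = 1432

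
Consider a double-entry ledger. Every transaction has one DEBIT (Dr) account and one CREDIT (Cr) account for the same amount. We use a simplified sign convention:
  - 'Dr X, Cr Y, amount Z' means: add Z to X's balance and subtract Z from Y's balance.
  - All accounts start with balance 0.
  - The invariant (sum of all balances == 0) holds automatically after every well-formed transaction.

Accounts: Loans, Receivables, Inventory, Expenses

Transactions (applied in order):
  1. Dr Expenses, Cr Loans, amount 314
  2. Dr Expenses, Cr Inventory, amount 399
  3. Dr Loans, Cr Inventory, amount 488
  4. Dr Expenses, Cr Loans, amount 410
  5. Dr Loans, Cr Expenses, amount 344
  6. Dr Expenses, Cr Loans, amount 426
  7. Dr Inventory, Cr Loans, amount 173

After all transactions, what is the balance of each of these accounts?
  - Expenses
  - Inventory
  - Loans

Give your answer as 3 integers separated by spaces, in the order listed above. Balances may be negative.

Answer: 1205 -714 -491

Derivation:
After txn 1 (Dr Expenses, Cr Loans, amount 314): Expenses=314 Loans=-314
After txn 2 (Dr Expenses, Cr Inventory, amount 399): Expenses=713 Inventory=-399 Loans=-314
After txn 3 (Dr Loans, Cr Inventory, amount 488): Expenses=713 Inventory=-887 Loans=174
After txn 4 (Dr Expenses, Cr Loans, amount 410): Expenses=1123 Inventory=-887 Loans=-236
After txn 5 (Dr Loans, Cr Expenses, amount 344): Expenses=779 Inventory=-887 Loans=108
After txn 6 (Dr Expenses, Cr Loans, amount 426): Expenses=1205 Inventory=-887 Loans=-318
After txn 7 (Dr Inventory, Cr Loans, amount 173): Expenses=1205 Inventory=-714 Loans=-491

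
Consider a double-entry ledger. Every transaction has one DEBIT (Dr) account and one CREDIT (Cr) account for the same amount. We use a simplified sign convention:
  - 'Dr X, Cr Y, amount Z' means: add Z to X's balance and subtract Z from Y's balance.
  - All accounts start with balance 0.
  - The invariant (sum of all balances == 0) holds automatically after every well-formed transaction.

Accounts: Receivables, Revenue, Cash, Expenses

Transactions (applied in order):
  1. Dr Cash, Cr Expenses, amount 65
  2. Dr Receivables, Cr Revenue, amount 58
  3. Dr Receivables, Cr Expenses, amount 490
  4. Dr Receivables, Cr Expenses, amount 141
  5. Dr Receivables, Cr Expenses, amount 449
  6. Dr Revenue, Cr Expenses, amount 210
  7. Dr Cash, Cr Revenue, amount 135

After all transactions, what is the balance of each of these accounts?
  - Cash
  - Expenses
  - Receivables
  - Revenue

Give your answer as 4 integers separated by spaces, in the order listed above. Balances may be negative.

Answer: 200 -1355 1138 17

Derivation:
After txn 1 (Dr Cash, Cr Expenses, amount 65): Cash=65 Expenses=-65
After txn 2 (Dr Receivables, Cr Revenue, amount 58): Cash=65 Expenses=-65 Receivables=58 Revenue=-58
After txn 3 (Dr Receivables, Cr Expenses, amount 490): Cash=65 Expenses=-555 Receivables=548 Revenue=-58
After txn 4 (Dr Receivables, Cr Expenses, amount 141): Cash=65 Expenses=-696 Receivables=689 Revenue=-58
After txn 5 (Dr Receivables, Cr Expenses, amount 449): Cash=65 Expenses=-1145 Receivables=1138 Revenue=-58
After txn 6 (Dr Revenue, Cr Expenses, amount 210): Cash=65 Expenses=-1355 Receivables=1138 Revenue=152
After txn 7 (Dr Cash, Cr Revenue, amount 135): Cash=200 Expenses=-1355 Receivables=1138 Revenue=17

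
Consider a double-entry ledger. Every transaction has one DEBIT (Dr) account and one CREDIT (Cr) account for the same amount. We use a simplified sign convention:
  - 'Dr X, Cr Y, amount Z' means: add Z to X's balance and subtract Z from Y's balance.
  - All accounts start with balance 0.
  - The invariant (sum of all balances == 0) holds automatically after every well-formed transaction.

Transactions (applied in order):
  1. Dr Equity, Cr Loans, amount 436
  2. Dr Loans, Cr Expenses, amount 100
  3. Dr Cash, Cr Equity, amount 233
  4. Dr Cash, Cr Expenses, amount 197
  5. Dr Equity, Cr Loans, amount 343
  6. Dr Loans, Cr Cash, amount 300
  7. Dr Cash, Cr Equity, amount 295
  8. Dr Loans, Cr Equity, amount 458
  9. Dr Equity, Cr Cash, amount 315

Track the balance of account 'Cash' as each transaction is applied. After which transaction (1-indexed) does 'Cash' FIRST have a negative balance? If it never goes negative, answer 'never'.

Answer: never

Derivation:
After txn 1: Cash=0
After txn 2: Cash=0
After txn 3: Cash=233
After txn 4: Cash=430
After txn 5: Cash=430
After txn 6: Cash=130
After txn 7: Cash=425
After txn 8: Cash=425
After txn 9: Cash=110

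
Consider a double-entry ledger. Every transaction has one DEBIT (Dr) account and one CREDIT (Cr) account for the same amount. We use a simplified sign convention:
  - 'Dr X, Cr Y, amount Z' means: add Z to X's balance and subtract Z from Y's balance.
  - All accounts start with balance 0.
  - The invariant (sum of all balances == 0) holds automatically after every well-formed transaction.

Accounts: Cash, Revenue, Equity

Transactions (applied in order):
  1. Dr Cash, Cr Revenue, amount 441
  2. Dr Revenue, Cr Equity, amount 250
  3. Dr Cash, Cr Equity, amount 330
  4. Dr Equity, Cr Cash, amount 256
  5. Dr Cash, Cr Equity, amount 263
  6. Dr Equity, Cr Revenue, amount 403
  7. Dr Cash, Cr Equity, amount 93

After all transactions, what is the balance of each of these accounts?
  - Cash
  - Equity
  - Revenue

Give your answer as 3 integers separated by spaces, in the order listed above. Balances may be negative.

Answer: 871 -277 -594

Derivation:
After txn 1 (Dr Cash, Cr Revenue, amount 441): Cash=441 Revenue=-441
After txn 2 (Dr Revenue, Cr Equity, amount 250): Cash=441 Equity=-250 Revenue=-191
After txn 3 (Dr Cash, Cr Equity, amount 330): Cash=771 Equity=-580 Revenue=-191
After txn 4 (Dr Equity, Cr Cash, amount 256): Cash=515 Equity=-324 Revenue=-191
After txn 5 (Dr Cash, Cr Equity, amount 263): Cash=778 Equity=-587 Revenue=-191
After txn 6 (Dr Equity, Cr Revenue, amount 403): Cash=778 Equity=-184 Revenue=-594
After txn 7 (Dr Cash, Cr Equity, amount 93): Cash=871 Equity=-277 Revenue=-594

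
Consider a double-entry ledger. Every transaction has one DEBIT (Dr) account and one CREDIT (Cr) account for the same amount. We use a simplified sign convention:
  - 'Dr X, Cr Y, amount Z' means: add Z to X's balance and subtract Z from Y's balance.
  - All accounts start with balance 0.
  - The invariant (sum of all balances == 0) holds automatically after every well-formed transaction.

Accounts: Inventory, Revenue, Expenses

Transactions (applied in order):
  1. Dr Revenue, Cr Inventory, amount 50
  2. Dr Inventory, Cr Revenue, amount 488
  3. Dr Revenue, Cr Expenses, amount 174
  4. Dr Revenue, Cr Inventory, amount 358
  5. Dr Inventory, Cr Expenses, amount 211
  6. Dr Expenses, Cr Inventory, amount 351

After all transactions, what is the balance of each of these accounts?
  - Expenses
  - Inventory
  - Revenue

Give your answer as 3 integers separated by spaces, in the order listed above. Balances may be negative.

After txn 1 (Dr Revenue, Cr Inventory, amount 50): Inventory=-50 Revenue=50
After txn 2 (Dr Inventory, Cr Revenue, amount 488): Inventory=438 Revenue=-438
After txn 3 (Dr Revenue, Cr Expenses, amount 174): Expenses=-174 Inventory=438 Revenue=-264
After txn 4 (Dr Revenue, Cr Inventory, amount 358): Expenses=-174 Inventory=80 Revenue=94
After txn 5 (Dr Inventory, Cr Expenses, amount 211): Expenses=-385 Inventory=291 Revenue=94
After txn 6 (Dr Expenses, Cr Inventory, amount 351): Expenses=-34 Inventory=-60 Revenue=94

Answer: -34 -60 94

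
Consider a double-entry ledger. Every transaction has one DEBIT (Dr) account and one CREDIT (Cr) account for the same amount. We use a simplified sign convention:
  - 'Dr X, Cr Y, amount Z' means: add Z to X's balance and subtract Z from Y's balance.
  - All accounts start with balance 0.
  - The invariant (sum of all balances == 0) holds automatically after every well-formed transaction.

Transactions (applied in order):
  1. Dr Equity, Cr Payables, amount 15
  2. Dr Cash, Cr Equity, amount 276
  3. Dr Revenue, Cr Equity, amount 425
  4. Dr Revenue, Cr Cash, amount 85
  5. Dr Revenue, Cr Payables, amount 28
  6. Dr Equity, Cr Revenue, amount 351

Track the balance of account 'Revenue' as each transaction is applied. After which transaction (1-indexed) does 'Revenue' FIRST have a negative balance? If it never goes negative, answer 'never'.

After txn 1: Revenue=0
After txn 2: Revenue=0
After txn 3: Revenue=425
After txn 4: Revenue=510
After txn 5: Revenue=538
After txn 6: Revenue=187

Answer: never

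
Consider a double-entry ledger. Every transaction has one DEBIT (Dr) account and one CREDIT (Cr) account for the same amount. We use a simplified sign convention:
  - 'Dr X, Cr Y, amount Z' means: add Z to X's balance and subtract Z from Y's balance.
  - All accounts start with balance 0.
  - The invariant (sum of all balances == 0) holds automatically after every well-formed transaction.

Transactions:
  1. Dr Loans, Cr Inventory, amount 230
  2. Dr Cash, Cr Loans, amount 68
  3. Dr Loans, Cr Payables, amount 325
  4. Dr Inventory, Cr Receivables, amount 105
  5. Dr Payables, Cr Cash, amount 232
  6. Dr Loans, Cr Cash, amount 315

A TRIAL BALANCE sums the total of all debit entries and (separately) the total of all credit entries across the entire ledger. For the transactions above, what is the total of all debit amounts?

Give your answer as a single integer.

Answer: 1275

Derivation:
Txn 1: debit+=230
Txn 2: debit+=68
Txn 3: debit+=325
Txn 4: debit+=105
Txn 5: debit+=232
Txn 6: debit+=315
Total debits = 1275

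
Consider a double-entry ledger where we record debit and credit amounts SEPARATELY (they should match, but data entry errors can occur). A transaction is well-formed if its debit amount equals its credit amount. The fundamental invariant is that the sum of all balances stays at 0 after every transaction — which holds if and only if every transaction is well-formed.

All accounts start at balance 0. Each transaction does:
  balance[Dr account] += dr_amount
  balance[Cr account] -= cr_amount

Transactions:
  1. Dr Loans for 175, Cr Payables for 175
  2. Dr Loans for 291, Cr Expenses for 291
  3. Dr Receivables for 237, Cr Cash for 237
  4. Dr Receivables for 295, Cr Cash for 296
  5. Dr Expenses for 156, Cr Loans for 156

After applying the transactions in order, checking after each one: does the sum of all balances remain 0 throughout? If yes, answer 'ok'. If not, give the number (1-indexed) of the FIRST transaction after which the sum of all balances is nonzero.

Answer: 4

Derivation:
After txn 1: dr=175 cr=175 sum_balances=0
After txn 2: dr=291 cr=291 sum_balances=0
After txn 3: dr=237 cr=237 sum_balances=0
After txn 4: dr=295 cr=296 sum_balances=-1
After txn 5: dr=156 cr=156 sum_balances=-1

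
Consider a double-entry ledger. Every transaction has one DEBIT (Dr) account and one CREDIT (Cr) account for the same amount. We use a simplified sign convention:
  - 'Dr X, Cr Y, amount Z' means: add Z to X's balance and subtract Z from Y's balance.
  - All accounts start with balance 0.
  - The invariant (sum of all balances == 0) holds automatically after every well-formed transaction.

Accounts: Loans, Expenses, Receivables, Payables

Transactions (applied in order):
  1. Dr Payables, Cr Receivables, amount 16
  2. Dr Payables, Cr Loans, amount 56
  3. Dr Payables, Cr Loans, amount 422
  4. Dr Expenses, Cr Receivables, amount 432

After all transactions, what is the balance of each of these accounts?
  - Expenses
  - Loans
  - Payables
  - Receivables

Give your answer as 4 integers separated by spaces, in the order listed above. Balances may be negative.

After txn 1 (Dr Payables, Cr Receivables, amount 16): Payables=16 Receivables=-16
After txn 2 (Dr Payables, Cr Loans, amount 56): Loans=-56 Payables=72 Receivables=-16
After txn 3 (Dr Payables, Cr Loans, amount 422): Loans=-478 Payables=494 Receivables=-16
After txn 4 (Dr Expenses, Cr Receivables, amount 432): Expenses=432 Loans=-478 Payables=494 Receivables=-448

Answer: 432 -478 494 -448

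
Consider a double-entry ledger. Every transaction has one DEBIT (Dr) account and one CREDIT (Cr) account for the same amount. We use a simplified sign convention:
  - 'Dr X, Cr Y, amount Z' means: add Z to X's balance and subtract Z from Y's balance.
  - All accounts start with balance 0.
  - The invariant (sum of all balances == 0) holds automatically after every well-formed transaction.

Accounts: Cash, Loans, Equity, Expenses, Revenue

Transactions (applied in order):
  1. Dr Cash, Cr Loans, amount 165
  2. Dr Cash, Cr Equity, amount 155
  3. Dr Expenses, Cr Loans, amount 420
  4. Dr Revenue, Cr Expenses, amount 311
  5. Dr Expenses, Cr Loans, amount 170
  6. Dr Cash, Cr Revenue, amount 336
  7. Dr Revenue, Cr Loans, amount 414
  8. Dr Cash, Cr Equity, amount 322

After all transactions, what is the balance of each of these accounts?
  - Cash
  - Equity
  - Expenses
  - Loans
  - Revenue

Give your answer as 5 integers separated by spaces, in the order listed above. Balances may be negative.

Answer: 978 -477 279 -1169 389

Derivation:
After txn 1 (Dr Cash, Cr Loans, amount 165): Cash=165 Loans=-165
After txn 2 (Dr Cash, Cr Equity, amount 155): Cash=320 Equity=-155 Loans=-165
After txn 3 (Dr Expenses, Cr Loans, amount 420): Cash=320 Equity=-155 Expenses=420 Loans=-585
After txn 4 (Dr Revenue, Cr Expenses, amount 311): Cash=320 Equity=-155 Expenses=109 Loans=-585 Revenue=311
After txn 5 (Dr Expenses, Cr Loans, amount 170): Cash=320 Equity=-155 Expenses=279 Loans=-755 Revenue=311
After txn 6 (Dr Cash, Cr Revenue, amount 336): Cash=656 Equity=-155 Expenses=279 Loans=-755 Revenue=-25
After txn 7 (Dr Revenue, Cr Loans, amount 414): Cash=656 Equity=-155 Expenses=279 Loans=-1169 Revenue=389
After txn 8 (Dr Cash, Cr Equity, amount 322): Cash=978 Equity=-477 Expenses=279 Loans=-1169 Revenue=389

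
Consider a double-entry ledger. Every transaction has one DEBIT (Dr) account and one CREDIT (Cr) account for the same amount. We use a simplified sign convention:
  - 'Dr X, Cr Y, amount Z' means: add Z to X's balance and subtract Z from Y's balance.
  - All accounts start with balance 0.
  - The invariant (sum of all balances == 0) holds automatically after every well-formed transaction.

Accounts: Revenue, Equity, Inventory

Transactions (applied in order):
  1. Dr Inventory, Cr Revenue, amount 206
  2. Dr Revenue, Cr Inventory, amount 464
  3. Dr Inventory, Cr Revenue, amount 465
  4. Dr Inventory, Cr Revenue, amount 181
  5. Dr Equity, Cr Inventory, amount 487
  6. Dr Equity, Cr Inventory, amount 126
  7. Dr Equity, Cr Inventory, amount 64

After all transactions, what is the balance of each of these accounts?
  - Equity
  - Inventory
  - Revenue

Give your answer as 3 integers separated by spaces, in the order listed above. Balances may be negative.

After txn 1 (Dr Inventory, Cr Revenue, amount 206): Inventory=206 Revenue=-206
After txn 2 (Dr Revenue, Cr Inventory, amount 464): Inventory=-258 Revenue=258
After txn 3 (Dr Inventory, Cr Revenue, amount 465): Inventory=207 Revenue=-207
After txn 4 (Dr Inventory, Cr Revenue, amount 181): Inventory=388 Revenue=-388
After txn 5 (Dr Equity, Cr Inventory, amount 487): Equity=487 Inventory=-99 Revenue=-388
After txn 6 (Dr Equity, Cr Inventory, amount 126): Equity=613 Inventory=-225 Revenue=-388
After txn 7 (Dr Equity, Cr Inventory, amount 64): Equity=677 Inventory=-289 Revenue=-388

Answer: 677 -289 -388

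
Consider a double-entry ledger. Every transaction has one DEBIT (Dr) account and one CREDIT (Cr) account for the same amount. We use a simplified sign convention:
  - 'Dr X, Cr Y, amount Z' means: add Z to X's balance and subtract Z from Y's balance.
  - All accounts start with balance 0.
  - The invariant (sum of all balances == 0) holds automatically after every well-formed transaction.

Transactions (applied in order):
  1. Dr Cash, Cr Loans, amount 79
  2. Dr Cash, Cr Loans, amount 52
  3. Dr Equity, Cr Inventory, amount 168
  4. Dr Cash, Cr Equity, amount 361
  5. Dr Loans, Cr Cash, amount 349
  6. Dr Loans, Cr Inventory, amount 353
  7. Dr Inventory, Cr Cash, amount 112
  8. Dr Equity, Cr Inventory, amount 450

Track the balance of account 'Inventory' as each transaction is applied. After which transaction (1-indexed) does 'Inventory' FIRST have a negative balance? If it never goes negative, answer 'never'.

Answer: 3

Derivation:
After txn 1: Inventory=0
After txn 2: Inventory=0
After txn 3: Inventory=-168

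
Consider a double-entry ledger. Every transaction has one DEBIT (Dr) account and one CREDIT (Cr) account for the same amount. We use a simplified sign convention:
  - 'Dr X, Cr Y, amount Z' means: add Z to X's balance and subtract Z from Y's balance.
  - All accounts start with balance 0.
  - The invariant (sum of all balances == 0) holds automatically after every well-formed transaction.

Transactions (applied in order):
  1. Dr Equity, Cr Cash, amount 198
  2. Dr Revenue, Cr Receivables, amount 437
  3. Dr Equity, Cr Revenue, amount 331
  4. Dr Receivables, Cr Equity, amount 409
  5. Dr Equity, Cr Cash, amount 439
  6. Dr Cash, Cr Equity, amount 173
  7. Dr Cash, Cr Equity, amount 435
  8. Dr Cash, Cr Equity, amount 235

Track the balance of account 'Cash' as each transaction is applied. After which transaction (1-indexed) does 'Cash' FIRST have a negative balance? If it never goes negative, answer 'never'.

After txn 1: Cash=-198

Answer: 1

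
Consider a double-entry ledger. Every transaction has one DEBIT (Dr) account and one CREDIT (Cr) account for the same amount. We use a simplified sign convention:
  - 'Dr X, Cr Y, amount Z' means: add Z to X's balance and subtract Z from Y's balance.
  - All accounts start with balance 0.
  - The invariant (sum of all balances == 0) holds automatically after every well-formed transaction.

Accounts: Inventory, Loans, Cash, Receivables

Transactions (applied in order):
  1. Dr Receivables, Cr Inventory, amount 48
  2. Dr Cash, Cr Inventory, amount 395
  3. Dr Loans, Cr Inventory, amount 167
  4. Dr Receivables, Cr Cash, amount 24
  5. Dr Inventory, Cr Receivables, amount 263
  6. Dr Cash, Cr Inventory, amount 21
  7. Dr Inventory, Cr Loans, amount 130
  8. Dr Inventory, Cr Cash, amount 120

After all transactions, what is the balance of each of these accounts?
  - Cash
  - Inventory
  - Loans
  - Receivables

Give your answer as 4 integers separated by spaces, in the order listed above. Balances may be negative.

Answer: 272 -118 37 -191

Derivation:
After txn 1 (Dr Receivables, Cr Inventory, amount 48): Inventory=-48 Receivables=48
After txn 2 (Dr Cash, Cr Inventory, amount 395): Cash=395 Inventory=-443 Receivables=48
After txn 3 (Dr Loans, Cr Inventory, amount 167): Cash=395 Inventory=-610 Loans=167 Receivables=48
After txn 4 (Dr Receivables, Cr Cash, amount 24): Cash=371 Inventory=-610 Loans=167 Receivables=72
After txn 5 (Dr Inventory, Cr Receivables, amount 263): Cash=371 Inventory=-347 Loans=167 Receivables=-191
After txn 6 (Dr Cash, Cr Inventory, amount 21): Cash=392 Inventory=-368 Loans=167 Receivables=-191
After txn 7 (Dr Inventory, Cr Loans, amount 130): Cash=392 Inventory=-238 Loans=37 Receivables=-191
After txn 8 (Dr Inventory, Cr Cash, amount 120): Cash=272 Inventory=-118 Loans=37 Receivables=-191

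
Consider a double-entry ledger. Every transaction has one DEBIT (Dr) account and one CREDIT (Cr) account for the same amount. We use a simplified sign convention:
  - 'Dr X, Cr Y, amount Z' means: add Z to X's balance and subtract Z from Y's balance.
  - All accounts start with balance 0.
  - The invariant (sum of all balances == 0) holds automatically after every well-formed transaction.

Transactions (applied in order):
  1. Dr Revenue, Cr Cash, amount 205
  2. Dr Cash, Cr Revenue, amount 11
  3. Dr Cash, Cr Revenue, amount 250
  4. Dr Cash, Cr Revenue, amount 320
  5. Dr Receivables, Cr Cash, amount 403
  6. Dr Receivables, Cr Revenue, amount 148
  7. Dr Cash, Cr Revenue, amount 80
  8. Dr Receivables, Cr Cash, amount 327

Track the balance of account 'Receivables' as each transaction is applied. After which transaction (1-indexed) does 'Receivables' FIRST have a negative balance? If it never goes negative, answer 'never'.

Answer: never

Derivation:
After txn 1: Receivables=0
After txn 2: Receivables=0
After txn 3: Receivables=0
After txn 4: Receivables=0
After txn 5: Receivables=403
After txn 6: Receivables=551
After txn 7: Receivables=551
After txn 8: Receivables=878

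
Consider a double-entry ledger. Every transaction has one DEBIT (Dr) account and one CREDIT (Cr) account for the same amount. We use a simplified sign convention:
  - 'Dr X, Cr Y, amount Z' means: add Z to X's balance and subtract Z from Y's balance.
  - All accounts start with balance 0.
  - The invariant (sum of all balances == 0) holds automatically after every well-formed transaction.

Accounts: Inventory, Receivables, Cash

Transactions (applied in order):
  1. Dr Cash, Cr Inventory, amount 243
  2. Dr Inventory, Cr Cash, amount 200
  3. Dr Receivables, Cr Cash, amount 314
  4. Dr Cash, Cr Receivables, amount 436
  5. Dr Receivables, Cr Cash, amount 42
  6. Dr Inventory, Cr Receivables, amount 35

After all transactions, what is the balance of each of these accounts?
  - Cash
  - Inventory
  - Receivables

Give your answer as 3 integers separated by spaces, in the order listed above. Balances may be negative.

Answer: 123 -8 -115

Derivation:
After txn 1 (Dr Cash, Cr Inventory, amount 243): Cash=243 Inventory=-243
After txn 2 (Dr Inventory, Cr Cash, amount 200): Cash=43 Inventory=-43
After txn 3 (Dr Receivables, Cr Cash, amount 314): Cash=-271 Inventory=-43 Receivables=314
After txn 4 (Dr Cash, Cr Receivables, amount 436): Cash=165 Inventory=-43 Receivables=-122
After txn 5 (Dr Receivables, Cr Cash, amount 42): Cash=123 Inventory=-43 Receivables=-80
After txn 6 (Dr Inventory, Cr Receivables, amount 35): Cash=123 Inventory=-8 Receivables=-115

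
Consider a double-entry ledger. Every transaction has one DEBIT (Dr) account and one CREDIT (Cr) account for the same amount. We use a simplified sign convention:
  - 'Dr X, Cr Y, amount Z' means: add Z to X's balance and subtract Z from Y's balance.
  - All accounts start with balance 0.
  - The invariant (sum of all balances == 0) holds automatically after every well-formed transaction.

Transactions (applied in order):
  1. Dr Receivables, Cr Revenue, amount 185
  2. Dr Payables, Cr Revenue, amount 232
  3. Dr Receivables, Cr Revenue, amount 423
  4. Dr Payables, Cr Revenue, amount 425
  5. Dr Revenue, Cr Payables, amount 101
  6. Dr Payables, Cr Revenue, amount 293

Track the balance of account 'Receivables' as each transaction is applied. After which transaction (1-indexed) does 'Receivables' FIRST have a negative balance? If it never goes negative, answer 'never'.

After txn 1: Receivables=185
After txn 2: Receivables=185
After txn 3: Receivables=608
After txn 4: Receivables=608
After txn 5: Receivables=608
After txn 6: Receivables=608

Answer: never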